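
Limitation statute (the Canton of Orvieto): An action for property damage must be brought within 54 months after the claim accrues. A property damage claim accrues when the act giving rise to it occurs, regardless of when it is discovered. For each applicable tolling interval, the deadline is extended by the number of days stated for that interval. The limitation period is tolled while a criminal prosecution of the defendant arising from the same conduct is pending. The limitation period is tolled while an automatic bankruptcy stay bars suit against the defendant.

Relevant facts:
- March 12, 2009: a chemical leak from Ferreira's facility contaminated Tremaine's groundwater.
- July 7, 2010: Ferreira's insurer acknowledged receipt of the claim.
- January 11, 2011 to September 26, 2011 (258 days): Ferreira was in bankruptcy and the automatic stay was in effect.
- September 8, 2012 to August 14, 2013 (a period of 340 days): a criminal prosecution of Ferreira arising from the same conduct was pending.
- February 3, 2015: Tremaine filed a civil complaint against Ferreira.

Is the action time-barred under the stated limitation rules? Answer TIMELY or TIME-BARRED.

The limitation period began to run on March 12, 2009.
The untolled deadline — 54 months after March 12, 2009 — is September 12, 2013.
The automatic bankruptcy stay from January 11, 2011 to September 26, 2011 tolled the period for 258 days, extending the deadline to May 28, 2014.
The pending criminal prosecution from September 8, 2012 to August 14, 2013 tolled the period for 340 days, extending the deadline to May 3, 2015.
Nothing else in the chronology tolls or restarts the period.
The February 3, 2015 filing precedes the May 3, 2015 deadline; the claim is timely.

TIMELY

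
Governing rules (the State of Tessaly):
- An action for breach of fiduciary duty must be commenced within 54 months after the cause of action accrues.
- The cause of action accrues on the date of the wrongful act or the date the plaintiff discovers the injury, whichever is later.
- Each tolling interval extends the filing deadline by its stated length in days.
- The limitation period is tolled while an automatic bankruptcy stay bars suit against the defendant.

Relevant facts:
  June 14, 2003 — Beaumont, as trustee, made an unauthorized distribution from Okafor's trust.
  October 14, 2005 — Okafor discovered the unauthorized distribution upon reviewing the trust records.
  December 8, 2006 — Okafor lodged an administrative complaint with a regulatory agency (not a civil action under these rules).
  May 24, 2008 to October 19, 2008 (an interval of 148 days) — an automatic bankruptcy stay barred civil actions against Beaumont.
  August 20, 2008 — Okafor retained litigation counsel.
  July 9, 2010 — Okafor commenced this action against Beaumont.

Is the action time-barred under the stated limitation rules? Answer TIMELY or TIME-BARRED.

Because discovery on October 14, 2005 post-dates the June 14, 2003 act, accrual under the later-of rule falls on October 14, 2005.
The untolled deadline — 54 months after October 14, 2005 — is April 14, 2010.
The automatic bankruptcy stay from May 24, 2008 to October 19, 2008 tolled the period for 148 days, extending the deadline to September 9, 2010.
Nothing else in the chronology tolls or restarts the period.
Okafor filed on July 9, 2010, before the September 9, 2010 deadline, so the action is timely.

TIMELY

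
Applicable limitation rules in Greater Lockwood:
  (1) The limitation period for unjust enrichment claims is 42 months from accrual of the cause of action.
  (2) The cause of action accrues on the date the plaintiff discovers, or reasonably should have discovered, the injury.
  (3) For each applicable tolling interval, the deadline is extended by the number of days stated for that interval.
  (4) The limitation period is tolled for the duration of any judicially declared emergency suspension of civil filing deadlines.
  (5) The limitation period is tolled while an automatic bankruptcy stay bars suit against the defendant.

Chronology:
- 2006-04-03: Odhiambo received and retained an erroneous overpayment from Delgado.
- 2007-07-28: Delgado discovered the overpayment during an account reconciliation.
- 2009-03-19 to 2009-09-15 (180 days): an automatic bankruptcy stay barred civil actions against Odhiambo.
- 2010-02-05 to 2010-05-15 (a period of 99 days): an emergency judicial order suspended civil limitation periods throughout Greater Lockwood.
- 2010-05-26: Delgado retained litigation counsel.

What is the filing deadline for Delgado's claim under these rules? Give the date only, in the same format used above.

Accrual is tied to discovery, so the period began on 2007-07-28 rather than on 2006-04-03 when the act occurred.
Adding the 42 months base period to 2007-07-28 gives a deadline of 2011-01-28, before any tolling.
Because the automatic bankruptcy stay ran from 2009-03-19 to 2009-09-15, the deadline is extended by 180 days to 2011-07-27.
The emergency suspension of filing deadlines from 2010-02-05 to 2010-05-15 tolled the period for 99 days, extending the deadline to 2011-11-03.
None of the other events listed affects the running of the period under the stated rules.

2011-11-03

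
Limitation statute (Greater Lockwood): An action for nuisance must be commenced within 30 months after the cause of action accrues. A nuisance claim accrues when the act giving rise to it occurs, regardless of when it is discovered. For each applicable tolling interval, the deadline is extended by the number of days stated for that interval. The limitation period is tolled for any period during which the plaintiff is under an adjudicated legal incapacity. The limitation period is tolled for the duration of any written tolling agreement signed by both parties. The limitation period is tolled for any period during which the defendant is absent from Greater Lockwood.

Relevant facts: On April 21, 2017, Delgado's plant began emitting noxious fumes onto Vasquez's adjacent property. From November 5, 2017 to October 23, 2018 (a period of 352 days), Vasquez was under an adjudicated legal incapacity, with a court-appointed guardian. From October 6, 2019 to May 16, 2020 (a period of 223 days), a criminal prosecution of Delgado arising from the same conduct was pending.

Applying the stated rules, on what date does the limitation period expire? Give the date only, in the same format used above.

The limitation period began to run on April 21, 2017.
Adding the 30 months base period to April 21, 2017 gives a deadline of October 21, 2019, before any tolling.
The period was tolled for 352 days by the plaintiff's legal incapacity (November 5, 2017 to October 23, 2018), pushing the deadline to October 7, 2020.
Although a criminal prosecution ran from October 6, 2019 to May 16, 2020, the stated rules do not make that a tolling event, so it is disregarded.

October 7, 2020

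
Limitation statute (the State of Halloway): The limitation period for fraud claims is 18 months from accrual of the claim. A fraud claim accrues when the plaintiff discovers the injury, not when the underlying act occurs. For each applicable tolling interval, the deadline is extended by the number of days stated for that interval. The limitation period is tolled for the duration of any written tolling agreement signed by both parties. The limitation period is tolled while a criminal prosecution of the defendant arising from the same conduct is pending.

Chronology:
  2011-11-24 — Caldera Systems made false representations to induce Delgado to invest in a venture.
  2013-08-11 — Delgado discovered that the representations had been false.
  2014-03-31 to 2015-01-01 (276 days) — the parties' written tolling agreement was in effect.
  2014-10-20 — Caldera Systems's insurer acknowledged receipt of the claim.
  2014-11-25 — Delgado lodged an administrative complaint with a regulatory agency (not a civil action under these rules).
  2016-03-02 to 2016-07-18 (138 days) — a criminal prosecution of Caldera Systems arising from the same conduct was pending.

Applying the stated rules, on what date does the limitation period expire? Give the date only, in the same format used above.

2015-11-14

Under the discovery rule, the claim accrued on 2013-08-11, when Delgado discovered the injury — not on the 2011-11-24 date of the underlying act.
18 months from 2013-08-11 is 2015-02-11.
The period was tolled for 276 days by the written tolling agreement (2014-03-31 to 2015-01-01), pushing the deadline to 2015-11-14.
The pending criminal prosecution from 2016-03-02 to 2016-07-18 began after the period had already run on 2015-11-14, so it has no tolling effect.
The other events in the timeline have no effect on the limitation period under the stated rules.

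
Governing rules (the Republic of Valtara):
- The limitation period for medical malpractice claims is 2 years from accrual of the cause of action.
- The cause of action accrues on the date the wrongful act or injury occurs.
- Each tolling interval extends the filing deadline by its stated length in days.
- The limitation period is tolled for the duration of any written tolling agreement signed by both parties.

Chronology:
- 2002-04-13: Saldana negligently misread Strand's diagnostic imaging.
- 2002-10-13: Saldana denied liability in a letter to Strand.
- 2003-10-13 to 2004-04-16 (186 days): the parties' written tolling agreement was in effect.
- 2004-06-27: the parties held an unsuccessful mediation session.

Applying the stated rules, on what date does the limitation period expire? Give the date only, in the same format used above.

The cause of action accrued on 2002-04-13, the date of the act.
Adding the 2 years base period to 2002-04-13 gives a deadline of 2004-04-13, before any tolling.
The period was tolled for 186 days by the written tolling agreement (2003-10-13 to 2004-04-16), pushing the deadline to 2004-10-16.
Nothing else in the chronology tolls or restarts the period.

2004-10-16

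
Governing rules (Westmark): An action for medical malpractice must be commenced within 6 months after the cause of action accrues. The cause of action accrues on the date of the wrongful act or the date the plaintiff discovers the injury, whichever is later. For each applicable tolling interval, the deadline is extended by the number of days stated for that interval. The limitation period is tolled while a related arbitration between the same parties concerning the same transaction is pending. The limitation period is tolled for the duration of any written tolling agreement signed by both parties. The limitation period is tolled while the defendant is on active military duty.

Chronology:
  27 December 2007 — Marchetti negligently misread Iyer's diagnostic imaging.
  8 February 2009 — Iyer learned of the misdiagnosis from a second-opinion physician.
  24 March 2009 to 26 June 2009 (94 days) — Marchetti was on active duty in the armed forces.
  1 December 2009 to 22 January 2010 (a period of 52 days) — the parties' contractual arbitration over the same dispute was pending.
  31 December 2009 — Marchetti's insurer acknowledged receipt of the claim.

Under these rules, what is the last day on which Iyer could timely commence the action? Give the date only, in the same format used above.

10 November 2009

Because discovery on 8 February 2009 post-dates the 27 December 2007 act, accrual under the later-of rule falls on 8 February 2009.
The untolled deadline — 6 months after 8 February 2009 — is 8 August 2009.
The period was tolled for 94 days by the defendant's active military service (24 March 2009 to 26 June 2009), pushing the deadline to 10 November 2009.
The pending related arbitration from 1 December 2009 to 22 January 2010 began after the period had already run on 10 November 2009, so it has no tolling effect.
None of the other events listed affects the running of the period under the stated rules.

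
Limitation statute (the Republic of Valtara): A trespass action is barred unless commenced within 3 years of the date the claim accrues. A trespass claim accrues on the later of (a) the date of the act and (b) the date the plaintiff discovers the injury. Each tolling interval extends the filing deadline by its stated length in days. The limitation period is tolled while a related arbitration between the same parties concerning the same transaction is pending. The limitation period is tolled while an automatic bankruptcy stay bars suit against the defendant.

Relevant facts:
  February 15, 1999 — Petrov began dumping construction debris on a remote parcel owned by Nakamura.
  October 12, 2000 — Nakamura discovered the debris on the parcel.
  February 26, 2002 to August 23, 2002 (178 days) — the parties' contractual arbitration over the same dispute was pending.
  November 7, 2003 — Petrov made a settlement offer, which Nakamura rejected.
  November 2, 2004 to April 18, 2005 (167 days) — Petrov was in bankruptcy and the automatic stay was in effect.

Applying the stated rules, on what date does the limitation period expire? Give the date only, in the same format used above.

Because discovery on October 12, 2000 post-dates the February 15, 1999 act, accrual under the later-of rule falls on October 12, 2000.
Adding the 3 years base period to October 12, 2000 gives a deadline of October 12, 2003, before any tolling.
The pending related arbitration from February 26, 2002 to August 23, 2002 tolled the period for 178 days, extending the deadline to April 7, 2004.
The automatic bankruptcy stay starting November 2, 2004 came too late — the period had run on April 7, 2004 — and so does not extend the deadline.
The other events in the timeline have no effect on the limitation period under the stated rules.

April 7, 2004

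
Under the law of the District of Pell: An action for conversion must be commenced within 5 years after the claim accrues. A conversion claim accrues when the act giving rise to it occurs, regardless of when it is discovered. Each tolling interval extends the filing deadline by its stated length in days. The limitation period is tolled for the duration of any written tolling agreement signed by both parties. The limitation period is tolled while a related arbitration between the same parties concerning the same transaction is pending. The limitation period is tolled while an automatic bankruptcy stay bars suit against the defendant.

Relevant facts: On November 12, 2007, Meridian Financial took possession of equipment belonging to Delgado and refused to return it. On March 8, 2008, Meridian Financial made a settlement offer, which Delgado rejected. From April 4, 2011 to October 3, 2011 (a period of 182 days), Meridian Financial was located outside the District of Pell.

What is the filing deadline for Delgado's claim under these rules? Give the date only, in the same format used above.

The claim accrued on November 12, 2007, the date of the act.
Adding the 5 years base period to November 12, 2007 gives a deadline of November 12, 2012, before any tolling.
Although the defendant's absence ran from April 4, 2011 to October 3, 2011, the stated rules do not make that a tolling event, so it is disregarded.
The other events in the timeline have no effect on the limitation period under the stated rules.

November 12, 2012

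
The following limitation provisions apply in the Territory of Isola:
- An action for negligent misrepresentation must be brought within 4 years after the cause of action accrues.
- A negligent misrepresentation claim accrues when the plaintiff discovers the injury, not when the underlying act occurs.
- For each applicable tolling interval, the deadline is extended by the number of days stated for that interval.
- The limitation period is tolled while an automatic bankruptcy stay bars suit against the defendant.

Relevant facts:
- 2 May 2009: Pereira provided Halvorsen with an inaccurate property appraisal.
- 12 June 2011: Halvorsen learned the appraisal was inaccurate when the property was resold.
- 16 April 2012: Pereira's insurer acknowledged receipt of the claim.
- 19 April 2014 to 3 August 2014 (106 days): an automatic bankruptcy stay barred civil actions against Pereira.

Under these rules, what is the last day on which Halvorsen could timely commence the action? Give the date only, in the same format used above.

26 September 2015

Under the discovery rule, the claim accrued on 12 June 2011, when Halvorsen discovered the injury — not on the 2 May 2009 date of the underlying act.
Adding the 4 years base period to 12 June 2011 gives a deadline of 12 June 2015, before any tolling.
Because the automatic bankruptcy stay ran from 19 April 2014 to 3 August 2014, the deadline is extended by 106 days to 26 September 2015.
Nothing else in the chronology tolls or restarts the period.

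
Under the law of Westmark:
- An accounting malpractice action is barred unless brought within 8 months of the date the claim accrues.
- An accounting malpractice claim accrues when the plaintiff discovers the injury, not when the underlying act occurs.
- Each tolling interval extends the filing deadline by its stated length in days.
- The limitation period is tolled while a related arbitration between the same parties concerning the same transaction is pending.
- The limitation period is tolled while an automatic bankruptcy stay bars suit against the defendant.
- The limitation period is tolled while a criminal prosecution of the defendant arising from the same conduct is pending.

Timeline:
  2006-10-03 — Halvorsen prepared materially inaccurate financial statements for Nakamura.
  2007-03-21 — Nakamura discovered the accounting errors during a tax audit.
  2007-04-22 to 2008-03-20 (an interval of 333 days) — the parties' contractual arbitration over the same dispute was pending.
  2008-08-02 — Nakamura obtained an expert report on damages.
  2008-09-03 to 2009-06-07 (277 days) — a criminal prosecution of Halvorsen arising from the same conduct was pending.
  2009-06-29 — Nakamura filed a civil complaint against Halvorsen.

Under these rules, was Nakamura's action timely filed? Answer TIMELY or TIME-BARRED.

TIMELY

Accrual is tied to discovery, so the period began on 2007-03-21 rather than on 2006-10-03 when the act occurred.
8 months from 2007-03-21 is 2007-11-21.
The period was tolled for 333 days by the pending related arbitration (2007-04-22 to 2008-03-20), pushing the deadline to 2008-10-19.
The period was tolled for 277 days by the pending criminal prosecution (2008-09-03 to 2009-06-07), pushing the deadline to 2009-07-23.
None of the other events listed affects the running of the period under the stated rules.
The 2009-06-29 filing precedes the 2009-07-23 deadline; the claim is timely.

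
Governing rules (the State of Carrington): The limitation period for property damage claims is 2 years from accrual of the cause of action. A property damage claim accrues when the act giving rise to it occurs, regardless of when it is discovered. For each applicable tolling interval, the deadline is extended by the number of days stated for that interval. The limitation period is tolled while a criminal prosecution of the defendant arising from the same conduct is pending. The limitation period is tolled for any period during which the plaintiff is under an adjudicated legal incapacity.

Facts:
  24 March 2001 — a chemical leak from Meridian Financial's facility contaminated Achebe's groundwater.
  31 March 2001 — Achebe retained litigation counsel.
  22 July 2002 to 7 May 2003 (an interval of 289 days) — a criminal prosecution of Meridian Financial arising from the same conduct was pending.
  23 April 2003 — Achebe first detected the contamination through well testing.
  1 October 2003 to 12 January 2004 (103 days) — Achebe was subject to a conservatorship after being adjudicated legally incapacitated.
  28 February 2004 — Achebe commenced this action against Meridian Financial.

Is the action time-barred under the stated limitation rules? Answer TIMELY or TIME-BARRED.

TIMELY

Because the rule ties accrual to occurrence, the claim accrued on 24 March 2001, not on the 23 April 2003 discovery date.
Adding the 2 years base period to 24 March 2001 gives a deadline of 24 March 2003, before any tolling.
The pending criminal prosecution from 22 July 2002 to 7 May 2003 tolled the period for 289 days, extending the deadline to 7 January 2004.
The period was tolled for 103 days by the plaintiff's legal incapacity (1 October 2003 to 12 January 2004), pushing the deadline to 19 April 2004.
None of the other events listed affects the running of the period under the stated rules.
Filing on 28 February 2004 beat the 19 April 2004 deadline — the action is timely.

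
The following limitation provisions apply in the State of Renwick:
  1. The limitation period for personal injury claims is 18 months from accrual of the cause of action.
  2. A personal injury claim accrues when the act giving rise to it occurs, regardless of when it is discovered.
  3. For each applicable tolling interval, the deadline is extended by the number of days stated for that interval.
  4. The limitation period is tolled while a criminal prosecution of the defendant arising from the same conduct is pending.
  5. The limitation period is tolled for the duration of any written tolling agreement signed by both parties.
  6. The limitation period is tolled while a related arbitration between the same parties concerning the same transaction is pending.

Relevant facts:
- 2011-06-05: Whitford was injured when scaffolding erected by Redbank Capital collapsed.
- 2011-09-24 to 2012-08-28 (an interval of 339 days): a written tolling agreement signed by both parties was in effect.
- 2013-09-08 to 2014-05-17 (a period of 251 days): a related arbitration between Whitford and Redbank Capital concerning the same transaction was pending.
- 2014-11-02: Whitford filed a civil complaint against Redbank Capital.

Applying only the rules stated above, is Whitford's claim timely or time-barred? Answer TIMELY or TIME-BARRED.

The limitation period began to run on 2011-06-05.
The untolled deadline — 18 months after 2011-06-05 — is 2012-12-05.
The written tolling agreement from 2011-09-24 to 2012-08-28 tolled the period for 339 days, extending the deadline to 2013-11-09.
Because the pending related arbitration ran from 2013-09-08 to 2014-05-17, the deadline is extended by 251 days to 2014-07-18.
Filing on 2014-11-02 missed the 2014-07-18 deadline — the action is time-barred.

TIME-BARRED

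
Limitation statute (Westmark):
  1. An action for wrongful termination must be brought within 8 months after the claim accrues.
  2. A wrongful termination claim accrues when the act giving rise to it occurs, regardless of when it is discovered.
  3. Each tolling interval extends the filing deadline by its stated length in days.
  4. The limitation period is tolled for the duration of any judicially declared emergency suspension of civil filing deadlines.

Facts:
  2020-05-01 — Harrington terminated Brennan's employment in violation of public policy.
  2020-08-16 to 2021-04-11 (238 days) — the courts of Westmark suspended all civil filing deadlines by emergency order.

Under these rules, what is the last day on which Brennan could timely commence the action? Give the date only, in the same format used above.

The claim accrued on 2020-05-01, the date of the act.
8 months from 2020-05-01 is 2021-01-01.
The period was tolled for 238 days by the emergency suspension of filing deadlines (2020-08-16 to 2021-04-11), pushing the deadline to 2021-08-27.

2021-08-27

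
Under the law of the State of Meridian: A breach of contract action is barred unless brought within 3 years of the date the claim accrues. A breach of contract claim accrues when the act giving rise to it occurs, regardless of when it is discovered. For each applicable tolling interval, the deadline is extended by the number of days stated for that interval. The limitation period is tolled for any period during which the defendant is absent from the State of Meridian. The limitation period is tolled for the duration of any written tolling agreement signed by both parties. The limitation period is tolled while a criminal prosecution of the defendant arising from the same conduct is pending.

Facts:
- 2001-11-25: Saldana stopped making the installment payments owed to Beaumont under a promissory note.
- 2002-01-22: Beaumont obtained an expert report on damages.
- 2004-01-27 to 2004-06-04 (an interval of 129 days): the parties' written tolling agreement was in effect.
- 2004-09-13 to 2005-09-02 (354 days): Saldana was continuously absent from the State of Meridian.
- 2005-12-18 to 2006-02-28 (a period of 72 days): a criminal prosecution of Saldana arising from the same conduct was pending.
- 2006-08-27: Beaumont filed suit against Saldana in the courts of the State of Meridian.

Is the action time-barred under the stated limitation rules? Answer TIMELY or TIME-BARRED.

The claim accrued on 2001-11-25, when the wrongful act occurred.
3 years from 2001-11-25 is 2004-11-25.
The written tolling agreement from 2004-01-27 to 2004-06-04 tolled the period for 129 days, extending the deadline to 2005-04-03.
The period was tolled for 354 days by the defendant's absence from the jurisdiction (2004-09-13 to 2005-09-02), pushing the deadline to 2006-03-23.
Because the pending criminal prosecution ran from 2005-12-18 to 2006-02-28, the deadline is extended by 72 days to 2006-06-03.
The other events in the timeline have no effect on the limitation period under the stated rules.
Filing on 2006-08-27 missed the 2006-06-03 deadline — the action is time-barred.

TIME-BARRED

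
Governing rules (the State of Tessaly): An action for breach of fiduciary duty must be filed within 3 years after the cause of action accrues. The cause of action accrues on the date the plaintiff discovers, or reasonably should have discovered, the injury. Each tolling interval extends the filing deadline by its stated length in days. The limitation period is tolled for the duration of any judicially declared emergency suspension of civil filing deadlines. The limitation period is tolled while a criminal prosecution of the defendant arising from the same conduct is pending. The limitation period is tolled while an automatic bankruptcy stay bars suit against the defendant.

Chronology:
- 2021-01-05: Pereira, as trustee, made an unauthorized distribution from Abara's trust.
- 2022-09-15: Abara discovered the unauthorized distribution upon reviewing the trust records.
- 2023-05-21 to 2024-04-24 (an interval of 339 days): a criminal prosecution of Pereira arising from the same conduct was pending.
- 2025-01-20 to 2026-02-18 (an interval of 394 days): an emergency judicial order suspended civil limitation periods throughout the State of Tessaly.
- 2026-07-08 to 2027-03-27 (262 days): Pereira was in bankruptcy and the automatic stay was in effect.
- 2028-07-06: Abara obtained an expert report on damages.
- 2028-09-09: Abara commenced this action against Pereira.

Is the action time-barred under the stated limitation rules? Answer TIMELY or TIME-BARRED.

Under the discovery rule, the claim accrued on 2022-09-15, when Abara discovered the injury — not on the 2021-01-05 date of the underlying act.
Adding the 3 years base period to 2022-09-15 gives a deadline of 2025-09-15, before any tolling.
Because the pending criminal prosecution ran from 2023-05-21 to 2024-04-24, the deadline is extended by 339 days to 2026-08-20.
The emergency suspension of filing deadlines from 2025-01-20 to 2026-02-18 tolled the period for 394 days, extending the deadline to 2027-09-18.
The automatic bankruptcy stay from 2026-07-08 to 2027-03-27 tolled the period for 262 days, extending the deadline to 2028-06-06.
The other events in the timeline have no effect on the limitation period under the stated rules.
The 2028-09-09 filing falls after the 2028-06-06 deadline; the claim is time-barred.

TIME-BARRED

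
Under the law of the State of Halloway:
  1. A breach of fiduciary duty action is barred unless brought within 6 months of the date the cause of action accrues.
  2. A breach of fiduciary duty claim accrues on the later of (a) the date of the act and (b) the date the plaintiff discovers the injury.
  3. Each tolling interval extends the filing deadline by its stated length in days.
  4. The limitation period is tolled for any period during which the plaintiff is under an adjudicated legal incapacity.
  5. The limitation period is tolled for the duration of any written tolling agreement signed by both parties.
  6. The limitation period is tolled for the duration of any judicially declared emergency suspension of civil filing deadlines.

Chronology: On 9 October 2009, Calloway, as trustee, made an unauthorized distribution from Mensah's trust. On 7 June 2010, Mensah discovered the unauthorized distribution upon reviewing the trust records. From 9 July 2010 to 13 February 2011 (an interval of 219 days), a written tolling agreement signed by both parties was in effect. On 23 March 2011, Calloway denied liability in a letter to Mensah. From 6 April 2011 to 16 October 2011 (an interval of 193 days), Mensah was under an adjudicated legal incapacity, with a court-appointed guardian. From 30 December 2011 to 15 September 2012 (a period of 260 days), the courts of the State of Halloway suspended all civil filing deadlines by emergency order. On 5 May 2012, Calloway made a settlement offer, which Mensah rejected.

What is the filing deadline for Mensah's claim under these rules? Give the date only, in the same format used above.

The claim accrued on 7 June 2010 — the later of the 9 October 2009 act and the 7 June 2010 discovery.
6 months from 7 June 2010 is 7 December 2010.
The period was tolled for 219 days by the written tolling agreement (9 July 2010 to 13 February 2011), pushing the deadline to 14 July 2011.
The plaintiff's legal incapacity from 6 April 2011 to 16 October 2011 tolled the period for 193 days, extending the deadline to 23 January 2012.
The emergency suspension of filing deadlines from 30 December 2011 to 15 September 2012 tolled the period for 260 days, extending the deadline to 9 October 2012.
None of the other events listed affects the running of the period under the stated rules.

9 October 2012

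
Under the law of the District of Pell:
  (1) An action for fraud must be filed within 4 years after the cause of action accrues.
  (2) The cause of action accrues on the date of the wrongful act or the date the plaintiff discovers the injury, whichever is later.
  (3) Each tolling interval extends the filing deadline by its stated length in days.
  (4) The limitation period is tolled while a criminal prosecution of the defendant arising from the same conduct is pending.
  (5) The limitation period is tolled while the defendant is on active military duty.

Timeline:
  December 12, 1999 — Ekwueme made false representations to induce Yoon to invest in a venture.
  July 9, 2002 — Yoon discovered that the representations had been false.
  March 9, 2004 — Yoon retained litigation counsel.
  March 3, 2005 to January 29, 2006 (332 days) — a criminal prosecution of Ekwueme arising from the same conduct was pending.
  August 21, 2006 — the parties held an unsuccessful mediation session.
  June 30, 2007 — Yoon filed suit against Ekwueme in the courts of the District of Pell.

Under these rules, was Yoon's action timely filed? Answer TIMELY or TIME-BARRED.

TIME-BARRED

Taking the later of the act (December 12, 1999) and discovery (July 9, 2002), the claim accrued on July 9, 2002.
The untolled deadline — 4 years after July 9, 2002 — is July 9, 2006.
The pending criminal prosecution from March 3, 2005 to January 29, 2006 tolled the period for 332 days, extending the deadline to June 6, 2007.
The other events in the timeline have no effect on the limitation period under the stated rules.
Yoon filed on June 30, 2007, after the June 6, 2007 deadline, so the action is time-barred.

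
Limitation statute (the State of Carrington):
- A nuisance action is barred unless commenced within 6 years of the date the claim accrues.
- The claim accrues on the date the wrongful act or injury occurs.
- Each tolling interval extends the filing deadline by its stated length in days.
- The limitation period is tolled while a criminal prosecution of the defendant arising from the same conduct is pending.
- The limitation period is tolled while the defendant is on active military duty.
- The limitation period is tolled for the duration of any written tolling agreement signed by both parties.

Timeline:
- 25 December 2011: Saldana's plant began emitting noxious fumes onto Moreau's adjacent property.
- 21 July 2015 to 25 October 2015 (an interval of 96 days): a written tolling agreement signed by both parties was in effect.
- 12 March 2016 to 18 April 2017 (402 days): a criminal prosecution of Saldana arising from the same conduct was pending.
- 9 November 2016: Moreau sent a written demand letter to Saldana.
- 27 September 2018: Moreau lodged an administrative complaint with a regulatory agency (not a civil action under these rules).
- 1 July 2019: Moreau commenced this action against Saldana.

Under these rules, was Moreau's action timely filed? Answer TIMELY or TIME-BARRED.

The limitation period began to run on 25 December 2011.
The untolled deadline — 6 years after 25 December 2011 — is 25 December 2017.
The period was tolled for 96 days by the written tolling agreement (21 July 2015 to 25 October 2015), pushing the deadline to 31 March 2018.
The period was tolled for 402 days by the pending criminal prosecution (12 March 2016 to 18 April 2017), pushing the deadline to 7 May 2019.
Nothing else in the chronology tolls or restarts the period.
Moreau filed on 1 July 2019, after the 7 May 2019 deadline, so the action is time-barred.

TIME-BARRED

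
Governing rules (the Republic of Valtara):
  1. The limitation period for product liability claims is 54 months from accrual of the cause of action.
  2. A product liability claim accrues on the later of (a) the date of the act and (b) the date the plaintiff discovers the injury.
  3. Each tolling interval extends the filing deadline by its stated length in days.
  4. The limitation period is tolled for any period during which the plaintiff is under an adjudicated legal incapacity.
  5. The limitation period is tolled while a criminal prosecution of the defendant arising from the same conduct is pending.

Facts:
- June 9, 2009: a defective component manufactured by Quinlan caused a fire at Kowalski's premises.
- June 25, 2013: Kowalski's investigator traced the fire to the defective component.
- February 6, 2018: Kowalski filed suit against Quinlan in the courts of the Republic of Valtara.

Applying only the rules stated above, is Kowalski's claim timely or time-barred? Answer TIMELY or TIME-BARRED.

TIME-BARRED

Because discovery on June 25, 2013 post-dates the June 9, 2009 act, accrual under the later-of rule falls on June 25, 2013.
54 months from June 25, 2013 is December 25, 2017.
Filing on February 6, 2018 missed the December 25, 2017 deadline — the action is time-barred.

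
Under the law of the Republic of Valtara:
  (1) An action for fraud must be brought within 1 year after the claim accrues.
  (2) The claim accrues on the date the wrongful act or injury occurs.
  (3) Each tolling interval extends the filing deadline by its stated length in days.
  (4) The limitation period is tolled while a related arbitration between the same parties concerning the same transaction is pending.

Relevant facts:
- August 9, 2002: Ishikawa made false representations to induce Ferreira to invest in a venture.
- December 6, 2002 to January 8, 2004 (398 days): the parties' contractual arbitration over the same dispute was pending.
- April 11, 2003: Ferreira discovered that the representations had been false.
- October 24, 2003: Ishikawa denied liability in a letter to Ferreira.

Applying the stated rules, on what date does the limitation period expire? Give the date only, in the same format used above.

Because the rule ties accrual to occurrence, the claim accrued on August 9, 2002, not on the April 11, 2003 discovery date.
Adding the 1 year base period to August 9, 2002 gives a deadline of August 9, 2003, before any tolling.
The period was tolled for 398 days by the pending related arbitration (December 6, 2002 to January 8, 2004), pushing the deadline to September 10, 2004.
None of the other events listed affects the running of the period under the stated rules.

September 10, 2004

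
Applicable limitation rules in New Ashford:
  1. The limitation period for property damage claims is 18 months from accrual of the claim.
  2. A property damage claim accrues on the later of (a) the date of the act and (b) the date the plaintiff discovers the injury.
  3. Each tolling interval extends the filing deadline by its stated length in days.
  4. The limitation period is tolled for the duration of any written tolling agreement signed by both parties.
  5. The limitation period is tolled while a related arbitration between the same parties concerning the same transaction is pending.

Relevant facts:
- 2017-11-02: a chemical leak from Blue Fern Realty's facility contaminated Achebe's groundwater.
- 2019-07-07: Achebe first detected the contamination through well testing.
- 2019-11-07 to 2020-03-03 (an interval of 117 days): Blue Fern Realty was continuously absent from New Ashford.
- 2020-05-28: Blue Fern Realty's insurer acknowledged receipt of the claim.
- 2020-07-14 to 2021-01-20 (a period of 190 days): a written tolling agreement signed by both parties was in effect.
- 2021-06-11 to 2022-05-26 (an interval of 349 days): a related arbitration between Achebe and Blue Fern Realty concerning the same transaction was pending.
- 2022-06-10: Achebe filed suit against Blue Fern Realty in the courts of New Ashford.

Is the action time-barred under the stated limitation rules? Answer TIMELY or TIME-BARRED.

TIMELY

Taking the later of the act (2017-11-02) and discovery (2019-07-07), the claim accrued on 2019-07-07.
The untolled deadline — 18 months after 2019-07-07 — is 2021-01-07.
Because the written tolling agreement ran from 2020-07-14 to 2021-01-20, the deadline is extended by 190 days to 2021-07-16.
Because the pending related arbitration ran from 2021-06-11 to 2022-05-26, the deadline is extended by 349 days to 2022-06-30.
No stated provision tolls the period for the defendant's absence, so the interval from 2019-11-07 to 2020-03-03 has no effect on the deadline.
Nothing else in the chronology tolls or restarts the period.
Filing on 2022-06-10 beat the 2022-06-30 deadline — the action is timely.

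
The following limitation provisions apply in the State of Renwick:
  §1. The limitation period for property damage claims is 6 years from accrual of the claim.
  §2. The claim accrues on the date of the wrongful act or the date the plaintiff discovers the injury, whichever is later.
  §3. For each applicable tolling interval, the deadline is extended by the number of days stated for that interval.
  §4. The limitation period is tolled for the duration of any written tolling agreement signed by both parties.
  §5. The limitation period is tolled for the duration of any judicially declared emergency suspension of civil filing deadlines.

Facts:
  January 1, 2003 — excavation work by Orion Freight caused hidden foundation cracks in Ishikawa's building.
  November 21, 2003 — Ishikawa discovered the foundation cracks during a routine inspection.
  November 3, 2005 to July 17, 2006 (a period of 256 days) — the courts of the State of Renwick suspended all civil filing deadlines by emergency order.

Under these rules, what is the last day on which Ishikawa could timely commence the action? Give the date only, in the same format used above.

The claim accrued on November 21, 2003 — the later of the January 1, 2003 act and the November 21, 2003 discovery.
The untolled deadline — 6 years after November 21, 2003 — is November 21, 2009.
The period was tolled for 256 days by the emergency suspension of filing deadlines (November 3, 2005 to July 17, 2006), pushing the deadline to August 4, 2010.

August 4, 2010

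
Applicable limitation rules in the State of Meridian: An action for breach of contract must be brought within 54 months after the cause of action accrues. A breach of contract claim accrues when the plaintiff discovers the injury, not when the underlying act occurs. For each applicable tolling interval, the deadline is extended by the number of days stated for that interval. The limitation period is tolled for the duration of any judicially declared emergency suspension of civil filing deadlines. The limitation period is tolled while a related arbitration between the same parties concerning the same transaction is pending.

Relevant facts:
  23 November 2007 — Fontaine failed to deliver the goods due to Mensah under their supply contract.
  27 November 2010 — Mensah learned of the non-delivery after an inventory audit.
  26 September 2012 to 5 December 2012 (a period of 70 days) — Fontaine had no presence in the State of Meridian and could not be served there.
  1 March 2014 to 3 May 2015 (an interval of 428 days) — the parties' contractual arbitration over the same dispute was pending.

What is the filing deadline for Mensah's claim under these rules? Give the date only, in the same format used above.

The claim did not accrue until Mensah discovered the injury on 27 November 2010; the 23 November 2007 act date does not start the clock under the stated rule.
The untolled deadline — 54 months after 27 November 2010 — is 27 May 2015.
The period was tolled for 428 days by the pending related arbitration (1 March 2014 to 3 May 2015), pushing the deadline to 28 July 2016.
The defendant's absence from the jurisdiction from 26 September 2012 to 5 December 2012 does not toll the period, because no stated rule makes the defendant's absence a tolling event.

28 July 2016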